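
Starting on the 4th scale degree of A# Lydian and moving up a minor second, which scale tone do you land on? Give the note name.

E#

The scale is A# B# C## D## E# F## G##.
The 4th scale degree is D##; a minor second above that is E# — scale degree 5.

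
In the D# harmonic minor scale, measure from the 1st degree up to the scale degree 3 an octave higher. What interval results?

m10

D# harmonic minor: D# E# F# G# A# B C##.
So we need the interval from D# up to F#.
D# up to F# is 15 semitones, a half step narrower than a major tenth, so the interval is minor.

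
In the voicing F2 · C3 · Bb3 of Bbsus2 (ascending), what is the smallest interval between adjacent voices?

P5

Adjacent intervals: F2→C3 = perfect fifth; C3→Bb3 = minor seventh.
The smallest is F2 to C3, a perfect fifth (7 semitones).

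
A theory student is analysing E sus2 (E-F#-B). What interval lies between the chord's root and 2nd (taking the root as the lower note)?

major second

Root = E; 2nd = F#.
From E to F# is 2 semitones, exactly the major second.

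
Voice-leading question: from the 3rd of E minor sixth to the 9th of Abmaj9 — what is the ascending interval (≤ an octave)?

E minor sixth has G as its 3rd, and Abmaj9 has Bb as its 9th.
From G to Bb: 3 semitones over a third = minor.

minor third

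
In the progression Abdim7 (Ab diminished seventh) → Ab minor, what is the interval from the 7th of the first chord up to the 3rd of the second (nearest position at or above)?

The 7th of Abdim7 (Ab diminished seventh) is Gbb; the 3rd of Ab minor is Cb.
From Gbb to Cb: 6 semitones over a fourth = augmented.

augmented fourth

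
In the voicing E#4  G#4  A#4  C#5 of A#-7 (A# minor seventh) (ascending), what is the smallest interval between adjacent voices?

Adjacent intervals: E#4→G#4 = minor third; G#4→A#4 = major second; A#4→C#5 = minor third.
The smallest is G#4 to A#4, a major second (2 semitones).

major 2nd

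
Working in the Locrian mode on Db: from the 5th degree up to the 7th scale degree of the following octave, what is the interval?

Db locrian: Db Ebb Fb Gb Abb Bbb Cb.
So we need the interval from Abb up to Cb.
From Abb to Cb is 16 semitones, exactly the major tenth.

major tenth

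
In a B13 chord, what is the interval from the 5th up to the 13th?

B dominant thirteenth is spelled B–D#–F#–A–C#–G#.
That puts F# below G#.
Counting 9 letters and 14 half steps from F# gives a major ninth.

major ninth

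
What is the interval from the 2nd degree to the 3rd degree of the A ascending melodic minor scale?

minor second

A melodic minor: A B C D E F# G#.
So we need the interval from B up to C.
From B to C: 1 semitone over a second = minor.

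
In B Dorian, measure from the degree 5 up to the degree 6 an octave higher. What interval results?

The scale runs B C# D E F# G# A.
Degree 5 = F#; degree 6 (up an octave) = G#.
From F# to G# is 14 semitones, exactly the major ninth.

M9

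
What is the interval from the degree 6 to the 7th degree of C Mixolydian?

The scale runs C D E F G A Bb.
Degree 6 = A; degree 7 = Bb.
A up to Bb is 1 semitone, a half step narrower than a major second, so the interval is minor.

minor second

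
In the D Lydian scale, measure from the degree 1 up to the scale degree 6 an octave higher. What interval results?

M13

Spelling the D Lydian scale: D E F♯ G♯ A B C♯.
Degree 1 = D; 6th degree (up an octave) = B.
D up to B spans 13 letter names and 21 semitones — a major thirteenth.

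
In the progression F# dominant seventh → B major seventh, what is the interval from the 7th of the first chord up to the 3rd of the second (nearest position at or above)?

F# dominant seventh has E as its 7th, and B major seventh has D# as its 3rd.
Counting 7 letters and 11 half steps from E gives a major seventh.

major seventh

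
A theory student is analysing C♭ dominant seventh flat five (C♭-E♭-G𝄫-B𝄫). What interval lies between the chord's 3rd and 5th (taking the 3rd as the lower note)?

diminished third

The 3rd is E♭ and the 5th is G𝄫.
E♭ up to G𝄫 is 2 semitones, a whole step narrower than a major third, so the interval is diminished.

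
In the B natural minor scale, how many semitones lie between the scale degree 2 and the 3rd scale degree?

The scale is B C♯ D E F♯ G A.
C♯ up to D is a minor second — 1 semitone.

1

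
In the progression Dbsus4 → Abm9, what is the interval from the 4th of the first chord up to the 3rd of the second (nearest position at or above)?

The 4th of Dbsus4 is Gb; the 3rd of Abm9 is Cb.
Counting 4 letters and 5 half steps from Gb gives a perfect fourth.

perfect fourth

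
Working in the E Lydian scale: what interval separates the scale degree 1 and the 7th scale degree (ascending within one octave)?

major 7th

The scale runs E F# G# A# B C# D#.
So we need the interval from E up to D#.
E up to D# spans 7 letter names and 11 semitones — a major seventh.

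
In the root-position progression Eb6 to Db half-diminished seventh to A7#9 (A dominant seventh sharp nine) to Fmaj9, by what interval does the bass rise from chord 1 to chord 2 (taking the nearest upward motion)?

The roots are Eb and Db.
Eb up to Db is 10 semitones, a half step narrower than a major seventh, so the interval is minor.

m7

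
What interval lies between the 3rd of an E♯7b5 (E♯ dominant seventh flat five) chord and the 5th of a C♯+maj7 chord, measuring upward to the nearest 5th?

E♯7b5 (E♯ dominant seventh flat five) has G𝄪 as its 3rd, and C♯+maj7 has G𝄪 as its 5th.
Counting 1 letters and 0 half steps from G𝄪 gives a perfect unison.

P1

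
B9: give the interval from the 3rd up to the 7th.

d5

Spelling the chord: B-D#-F#-A-C#.
So we need the interval from D# up to A.
5 letter names make it a fifth; at 6 semitones (a half step narrower than perfect) the quality is diminished.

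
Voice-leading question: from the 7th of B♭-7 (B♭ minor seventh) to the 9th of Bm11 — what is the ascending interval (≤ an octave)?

B♭-7 (B♭ minor seventh) has A♭ as its 7th, and Bm11 has C♯ as its 9th.
From A♭ to C♯: 5 semitones over a third = augmented.

augmented third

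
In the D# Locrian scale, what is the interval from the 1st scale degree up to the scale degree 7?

The scale runs D# E F# G# A B C#.
1st scale degree = D#; 7th degree = C#.
7 letter names make it a seventh; at 10 semitones (a half step narrower than major) the quality is minor.

minor seventh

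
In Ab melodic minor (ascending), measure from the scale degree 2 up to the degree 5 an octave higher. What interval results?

perfect 11th

Spelling Ab melodic minor (ascending): Ab Bb Cb Db Eb F G.
That puts Bb below Eb.
Bb up to Eb spans 11 letter names and 17 semitones — a perfect eleventh.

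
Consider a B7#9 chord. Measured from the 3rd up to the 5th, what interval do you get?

minor 3rd

Spelling the chord: B-D♯-F♯-A-C𝄪.
So we need the interval from D♯ up to F♯.
From D♯ to F♯: 3 semitones over a third = minor.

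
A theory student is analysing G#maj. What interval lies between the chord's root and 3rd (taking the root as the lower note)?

G# major is spelled G#, B#, D#.
So we need the interval from G# up to B#.
G# up to B# spans 3 letter names and 4 semitones — a major third.

major 3rd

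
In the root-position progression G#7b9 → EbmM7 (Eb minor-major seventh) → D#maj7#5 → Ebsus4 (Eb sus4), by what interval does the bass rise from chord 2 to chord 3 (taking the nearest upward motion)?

The roots are Eb and D#.
7 letter names make it a seventh; at 12 semitones (a half step wider than major) the quality is augmented.

A7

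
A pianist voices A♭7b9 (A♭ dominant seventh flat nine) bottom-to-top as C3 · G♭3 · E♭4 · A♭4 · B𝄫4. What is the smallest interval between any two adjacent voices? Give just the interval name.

m2

Adjacent intervals: C3→G♭3 = diminished fifth; G♭3→E♭4 = major sixth; E♭4→A♭4 = perfect fourth; A♭4→B𝄫4 = minor second.
The smallest is A♭4 to B𝄫4, a minor second (1 semitone).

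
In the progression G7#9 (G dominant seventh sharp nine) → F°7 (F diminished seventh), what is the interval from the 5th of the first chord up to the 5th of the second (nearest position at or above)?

diminished seventh

G7#9 (G dominant seventh sharp nine) has D as its 5th, and F°7 (F diminished seventh) has C♭ as its 5th.
7 letter names make it a seventh; at 9 semitones (a whole step narrower than major) the quality is diminished.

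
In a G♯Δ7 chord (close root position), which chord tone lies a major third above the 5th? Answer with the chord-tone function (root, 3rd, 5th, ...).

7th

The chord tones of G♯maj7 (G♯ major seventh) are G♯-B♯-D♯-F𝄪.
The 5th is D♯. A major third above D♯ is F𝄪.
F𝄪 is the chord's 7th.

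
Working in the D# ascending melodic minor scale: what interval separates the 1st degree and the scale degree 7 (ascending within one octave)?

The scale runs D# E# F# G# A# B# C##.
So we need the interval from D# up to C##.
D# up to C## spans 7 letter names and 11 semitones — a major seventh.

M7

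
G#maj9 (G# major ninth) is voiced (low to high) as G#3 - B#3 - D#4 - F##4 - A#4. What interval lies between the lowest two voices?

Those voices are G#3 and B#3.
Counting 3 letters and 4 half steps from G# gives a major third.

major third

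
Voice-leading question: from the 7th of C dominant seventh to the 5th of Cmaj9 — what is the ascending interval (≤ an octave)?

The 7th of C dominant seventh is Bb; the 5th of Cmaj9 is G.
Bb up to G spans 6 letter names and 9 semitones — a major sixth.

major sixth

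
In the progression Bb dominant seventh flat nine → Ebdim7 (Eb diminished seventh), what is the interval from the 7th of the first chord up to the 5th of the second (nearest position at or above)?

minor 2nd

Bb dominant seventh flat nine has Ab as its 7th, and Ebdim7 (Eb diminished seventh) has Bbb as its 5th.
2 letter names make it a second; at 1 semitone (a half step narrower than major) the quality is minor.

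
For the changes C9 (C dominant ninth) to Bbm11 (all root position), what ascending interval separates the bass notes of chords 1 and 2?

The roots are C and Bb.
From C to Bb: 10 semitones over a seventh = minor.

minor seventh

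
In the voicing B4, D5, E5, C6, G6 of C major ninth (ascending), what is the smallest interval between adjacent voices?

major 2nd

Adjacent intervals: B4→D5 = minor third; D5→E5 = major second; E5→C6 = minor sixth; C6→G6 = perfect fifth.
The smallest is D5 to E5, a major second (2 semitones).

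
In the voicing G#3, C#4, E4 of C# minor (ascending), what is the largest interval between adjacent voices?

P4

Adjacent intervals: G#3→C#4 = perfect fourth; C#4→E4 = minor third.
The largest is G#3 to C#4, a perfect fourth (5 semitones).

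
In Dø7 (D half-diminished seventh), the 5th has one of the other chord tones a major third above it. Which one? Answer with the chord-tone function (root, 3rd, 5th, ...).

Spelling the chord: D F Ab C.
The 5th is Ab. A major third above Ab is C.
C is the chord's 7th.

7th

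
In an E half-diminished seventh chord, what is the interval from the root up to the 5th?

d5

The chord tones of Eø7 (E half-diminished seventh) are E G Bb D.
The root is E and the 5th is Bb.
E up to Bb is 6 semitones, a half step narrower than a perfect fifth, so the interval is diminished.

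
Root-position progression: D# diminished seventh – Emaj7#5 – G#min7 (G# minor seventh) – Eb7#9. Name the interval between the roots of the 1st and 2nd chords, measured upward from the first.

minor second

The roots are D# and E.
From D# to E: 1 semitone over a second = minor.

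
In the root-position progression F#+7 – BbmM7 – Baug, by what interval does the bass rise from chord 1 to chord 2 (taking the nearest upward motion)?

The roots are F# and Bb.
From F# to Bb: 4 semitones over a fourth = diminished.

diminished fourth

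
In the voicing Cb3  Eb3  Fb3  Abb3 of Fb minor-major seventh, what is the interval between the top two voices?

Those voices are Fb3 and Abb3.
From Fb to Abb: 3 semitones over a third = minor.

minor 3rd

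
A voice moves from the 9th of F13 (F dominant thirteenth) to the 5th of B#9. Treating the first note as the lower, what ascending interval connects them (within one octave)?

augmented seventh

F13 (F dominant thirteenth) has G as its 9th, and B#9 has F## as its 5th.
G up to F## is 12 semitones, a half step wider than a major seventh, so the interval is augmented.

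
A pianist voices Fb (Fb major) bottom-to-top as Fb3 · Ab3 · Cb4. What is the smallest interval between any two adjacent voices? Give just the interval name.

Adjacent intervals: Fb3→Ab3 = major third; Ab3→Cb4 = minor third.
The smallest is Ab3 to Cb4, a minor third (3 semitones).

minor third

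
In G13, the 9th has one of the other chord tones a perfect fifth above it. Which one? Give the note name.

E

Spelling the chord: G B D F A E.
The 9th is A. A perfect fifth above A is E.
E is the chord's 13th.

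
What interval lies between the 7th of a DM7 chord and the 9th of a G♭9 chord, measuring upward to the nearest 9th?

diminished sixth

The 7th of DM7 is C♯; the 9th of G♭9 is A♭.
6 letter names make it a sixth; at 7 semitones (a whole step narrower than major) the quality is diminished.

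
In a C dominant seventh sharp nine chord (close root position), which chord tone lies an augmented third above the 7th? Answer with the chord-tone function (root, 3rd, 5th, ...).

9th

C7#9 (C dominant seventh sharp nine) is spelled C–E–G–Bb–D#.
The 7th is Bb. An augmented third above Bb is D#.
D# is the chord's 9th.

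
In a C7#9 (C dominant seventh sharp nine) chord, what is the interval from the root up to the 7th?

Spelling the chord: C, E, G, B♭, D♯.
That puts C below B♭.
7 letter names make it a seventh; at 10 semitones (a half step narrower than major) the quality is minor.

m7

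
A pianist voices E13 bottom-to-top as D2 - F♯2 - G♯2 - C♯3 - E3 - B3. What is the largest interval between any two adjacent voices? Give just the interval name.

perfect fifth

Adjacent intervals: D2→F♯2 = major third; F♯2→G♯2 = major second; G♯2→C♯3 = perfect fourth; C♯3→E3 = minor third; E3→B3 = perfect fifth.
The largest is E3 to B3, a perfect fifth (7 semitones).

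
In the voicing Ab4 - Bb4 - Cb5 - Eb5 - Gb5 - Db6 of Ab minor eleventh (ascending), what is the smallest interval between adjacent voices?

minor second

Adjacent intervals: Ab4→Bb4 = major second; Bb4→Cb5 = minor second; Cb5→Eb5 = major third; Eb5→Gb5 = minor third; Gb5→Db6 = perfect fifth.
The smallest is Bb4 to Cb5, a minor second (1 semitone).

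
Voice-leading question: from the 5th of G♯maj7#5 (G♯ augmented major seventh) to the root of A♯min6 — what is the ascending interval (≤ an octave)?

G♯maj7#5 (G♯ augmented major seventh) has D𝄪 as its 5th, and A♯min6 has A♯ as its root.
D𝄪 up to A♯ is 6 semitones, a half step narrower than a perfect fifth, so the interval is diminished.

diminished 5th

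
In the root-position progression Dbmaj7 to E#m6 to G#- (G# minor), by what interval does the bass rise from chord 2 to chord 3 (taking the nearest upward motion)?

The roots are E# and G#.
From E# to G#: 3 semitones over a third = minor.

m3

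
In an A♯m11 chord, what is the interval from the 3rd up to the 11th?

major 9th

A♯m11: A♯ C♯ E♯ G♯ B♯ D♯.
The 3rd is C♯ and the 11th is D♯.
Counting 9 letters and 14 half steps from C♯ gives a major ninth.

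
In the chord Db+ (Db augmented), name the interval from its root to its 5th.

augmented fifth

The chord tones of Db augmented are Db, F, A.
Root = Db; 5th = A.
From Db to A: 8 semitones over a fifth = augmented.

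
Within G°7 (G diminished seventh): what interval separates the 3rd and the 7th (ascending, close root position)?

diminished 5th

G diminished seventh is spelled G-B♭-D♭-F♭.
The 3rd is B♭ and the 7th is F♭.
From B♭ to F♭: 6 semitones over a fifth = diminished.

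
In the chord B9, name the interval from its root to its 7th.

B dominant ninth: B, D#, F#, A, C#.
The root is B and the 7th is A.
From B to A: 10 semitones over a seventh = minor.

minor seventh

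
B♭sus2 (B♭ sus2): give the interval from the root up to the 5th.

perfect fifth

Spelling the chord: B♭, C, F.
Root = B♭; 5th = F.
B♭ up to F spans 5 letter names and 7 semitones — a perfect fifth.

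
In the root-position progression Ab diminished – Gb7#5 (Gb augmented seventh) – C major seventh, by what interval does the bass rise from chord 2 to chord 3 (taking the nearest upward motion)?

The roots are Gb and C.
Gb up to C is 6 semitones, a half step wider than a perfect fourth, so the interval is augmented.

A4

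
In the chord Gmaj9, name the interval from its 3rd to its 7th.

P5

Spelling the chord: G–B–D–F♯–A.
The 3rd is B and the 7th is F♯.
B up to F♯ spans 5 letter names and 7 semitones — a perfect fifth.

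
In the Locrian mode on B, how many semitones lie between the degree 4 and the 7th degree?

5

The scale is B C D E F G A.
E up to A is a perfect fourth — 5 semitones.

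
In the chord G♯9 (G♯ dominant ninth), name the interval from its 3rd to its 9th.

minor seventh

G♯ dominant ninth is spelled G♯–B♯–D♯–F♯–A♯.
That puts B♯ below A♯.
7 letter names make it a seventh; at 10 semitones (a half step narrower than major) the quality is minor.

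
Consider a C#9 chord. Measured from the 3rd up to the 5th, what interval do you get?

C#9: C#-E#-G#-B-D#.
That puts E# below G#.
3 letter names make it a third; at 3 semitones (a half step narrower than major) the quality is minor.

minor third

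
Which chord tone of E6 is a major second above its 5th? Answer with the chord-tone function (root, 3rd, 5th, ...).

E6: E-G#-B-C#.
The 5th is B. A major second above B is C#.
C# is the chord's 6th.

6th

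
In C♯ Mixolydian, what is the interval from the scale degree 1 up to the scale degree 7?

minor seventh

C♯ mixolydian: C♯ D♯ E♯ F♯ G♯ A♯ B.
The scale degree 1 is C♯ and the scale degree 7 is B.
From C♯ to B: 10 semitones over a seventh = minor.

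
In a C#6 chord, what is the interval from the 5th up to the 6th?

major 2nd

Spelling the chord: C#-E#-G#-A#.
5th = G#; 6th = A#.
G# up to A# spans 2 letter names and 2 semitones — a major second.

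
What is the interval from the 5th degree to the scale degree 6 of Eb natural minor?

minor second

Spelling Eb natural minor: Eb F Gb Ab Bb Cb Db.
5th degree = Bb; degree 6 = Cb.
2 letter names make it a second; at 1 semitone (a half step narrower than major) the quality is minor.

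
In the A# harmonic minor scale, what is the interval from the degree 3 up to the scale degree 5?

The scale runs A# B# C# D# E# F# G##.
The degree 3 is C# and the degree 5 is E#.
Counting 3 letters and 4 half steps from C# gives a major third.

major third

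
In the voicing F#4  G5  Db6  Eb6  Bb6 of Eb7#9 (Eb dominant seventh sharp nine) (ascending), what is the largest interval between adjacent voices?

Adjacent intervals: F#4→G5 = minor ninth; G5→Db6 = diminished fifth; Db6→Eb6 = major second; Eb6→Bb6 = perfect fifth.
The largest is F#4 to G5, a minor ninth (13 semitones).

minor ninth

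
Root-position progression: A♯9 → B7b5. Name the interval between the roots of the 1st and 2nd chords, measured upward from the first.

The roots are A♯ and B.
2 letter names make it a second; at 1 semitone (a half step narrower than major) the quality is minor.

minor second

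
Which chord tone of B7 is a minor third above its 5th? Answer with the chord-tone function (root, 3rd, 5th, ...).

7th

B7 is spelled B–D♯–F♯–A.
The 5th is F♯. A minor third above F♯ is A.
A is the chord's 7th.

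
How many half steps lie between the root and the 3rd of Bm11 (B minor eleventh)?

3

Bm11: B–D–F#–A–C#–E.
B to D is a minor third: 3 semitones.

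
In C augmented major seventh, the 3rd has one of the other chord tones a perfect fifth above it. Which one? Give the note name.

B

Spelling the chord: C-E-G#-B.
The 3rd is E. A perfect fifth above E is B.
B is the chord's 7th.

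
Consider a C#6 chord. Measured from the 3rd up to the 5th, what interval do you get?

minor third

C#6 (C# major sixth): C#–E#–G#–A#.
That puts E# below G#.
E# up to G# is 3 semitones, a half step narrower than a major third, so the interval is minor.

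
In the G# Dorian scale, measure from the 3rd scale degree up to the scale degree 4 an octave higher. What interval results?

Spelling the G# Dorian scale: G# A# B C# D# E# F#.
That puts B below C#.
From B to C# is 14 semitones, exactly the major ninth.

major ninth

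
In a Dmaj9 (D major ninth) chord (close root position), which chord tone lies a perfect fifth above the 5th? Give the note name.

E

D major ninth is spelled D F# A C# E.
The 5th is A. A perfect fifth above A is E.
E is the chord's 9th.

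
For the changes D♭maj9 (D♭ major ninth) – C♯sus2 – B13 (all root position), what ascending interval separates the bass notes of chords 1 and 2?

A7

The roots are D♭ and C♯.
7 letter names make it a seventh; at 12 semitones (a half step wider than major) the quality is augmented.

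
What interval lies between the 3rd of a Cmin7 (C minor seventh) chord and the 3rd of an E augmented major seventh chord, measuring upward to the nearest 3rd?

A3

Cmin7 (C minor seventh) has E♭ as its 3rd, and E augmented major seventh has G♯ as its 3rd.
3 letter names make it a third; at 5 semitones (a half step wider than major) the quality is augmented.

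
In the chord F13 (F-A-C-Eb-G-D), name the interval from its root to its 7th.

The root is F and the 7th is Eb.
From F to Eb: 10 semitones over a seventh = minor.

minor seventh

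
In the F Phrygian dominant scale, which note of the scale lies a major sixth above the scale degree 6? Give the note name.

The scale is F Gb A Bb C Db Eb.
The scale degree 6 is Db; a major sixth above that is Bb — scale degree 4.

Bb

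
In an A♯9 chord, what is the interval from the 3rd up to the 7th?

diminished 5th

Spelling the chord: A♯-C𝄪-E♯-G♯-B♯.
The 3rd is C𝄪 and the 7th is G♯.
C𝄪 up to G♯ is 6 semitones, a half step narrower than a perfect fifth, so the interval is diminished.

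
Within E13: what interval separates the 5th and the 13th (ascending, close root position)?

Spelling the chord: E–G#–B–D–F#–C#.
So we need the interval from B up to C#.
B up to C# spans 9 letter names and 14 semitones — a major ninth.

major 9th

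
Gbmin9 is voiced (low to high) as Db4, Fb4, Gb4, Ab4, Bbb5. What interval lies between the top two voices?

minor ninth

Those voices are Ab4 and Bbb5.
Ab up to Bbb is 13 semitones, a half step narrower than a major ninth, so the interval is minor.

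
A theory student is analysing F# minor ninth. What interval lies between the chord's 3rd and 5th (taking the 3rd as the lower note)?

major third

F#m9 is spelled F# A C# E G#.
The 3rd is A and the 5th is C#.
A up to C# spans 3 letter names and 4 semitones — a major third.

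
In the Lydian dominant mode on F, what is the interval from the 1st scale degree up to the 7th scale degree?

minor seventh

Spelling the Lydian dominant mode on F: F G A B C D Eb.
That puts F below Eb.
F up to Eb is 10 semitones, a half step narrower than a major seventh, so the interval is minor.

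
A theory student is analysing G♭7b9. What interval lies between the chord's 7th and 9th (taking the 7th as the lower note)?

minor third

G♭7b9: G♭-B♭-D♭-F♭-A𝄫.
That puts F♭ below A𝄫.
3 letter names make it a third; at 3 semitones (a half step narrower than major) the quality is minor.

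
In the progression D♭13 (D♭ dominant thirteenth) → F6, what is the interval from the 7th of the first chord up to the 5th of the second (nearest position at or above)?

augmented unison

The 7th of D♭13 (D♭ dominant thirteenth) is C♭; the 5th of F6 is C.
From C♭ to C: 1 semitone over a unison = augmented.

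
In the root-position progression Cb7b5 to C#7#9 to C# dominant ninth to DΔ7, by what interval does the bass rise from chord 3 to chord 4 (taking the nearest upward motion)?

m2

The roots are C# and D.
From C# to D: 1 semitone over a second = minor.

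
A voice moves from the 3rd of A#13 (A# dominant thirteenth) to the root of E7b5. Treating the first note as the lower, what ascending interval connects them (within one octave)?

d3

The 3rd of A#13 (A# dominant thirteenth) is C##; the root of E7b5 is E.
C## up to E is 2 semitones, a whole step narrower than a major third, so the interval is diminished.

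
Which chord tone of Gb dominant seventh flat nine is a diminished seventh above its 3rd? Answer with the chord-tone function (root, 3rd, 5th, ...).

Gb7b9 is spelled Gb, Bb, Db, Fb, Abb.
The 3rd is Bb. A diminished seventh above Bb is Abb.
Abb is the chord's 9th.

9th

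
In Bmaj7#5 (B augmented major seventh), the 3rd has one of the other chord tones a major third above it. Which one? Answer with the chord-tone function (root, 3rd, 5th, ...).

Spelling the chord: B D# F## A#.
The 3rd is D#. A major third above D# is F##.
F## is the chord's 5th.

5th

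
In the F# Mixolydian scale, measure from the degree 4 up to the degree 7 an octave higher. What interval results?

perfect eleventh

F# mixolydian: F# G# A# B C# D# E.
That puts B below E.
B up to E spans 11 letter names and 17 semitones — a perfect eleventh.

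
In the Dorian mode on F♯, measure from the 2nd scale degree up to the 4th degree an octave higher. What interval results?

minor tenth

The scale runs F♯ G♯ A B C♯ D♯ E.
So we need the interval from G♯ up to B.
G♯ up to B is 15 semitones, a half step narrower than a major tenth, so the interval is minor.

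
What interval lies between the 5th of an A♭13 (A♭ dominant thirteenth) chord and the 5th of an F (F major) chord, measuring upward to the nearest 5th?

The 5th of A♭13 (A♭ dominant thirteenth) is E♭; the 5th of F (F major) is C.
Counting 6 letters and 9 half steps from E♭ gives a major sixth.

major 6th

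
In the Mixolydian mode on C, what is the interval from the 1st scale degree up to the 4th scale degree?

C mixolydian: C D E F G A Bb.
The 1st scale degree is C and the 4th degree is F.
C up to F spans 4 letter names and 5 semitones — a perfect fourth.

perfect fourth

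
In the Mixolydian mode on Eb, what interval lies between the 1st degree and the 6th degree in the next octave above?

The scale runs Eb F G Ab Bb C Db.
So we need the interval from Eb up to C.
Eb up to C spans 13 letter names and 21 semitones — a major thirteenth.

M13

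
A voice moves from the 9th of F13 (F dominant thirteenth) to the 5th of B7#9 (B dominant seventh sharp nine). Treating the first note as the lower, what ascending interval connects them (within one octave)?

M7

The 9th of F13 (F dominant thirteenth) is G; the 5th of B7#9 (B dominant seventh sharp nine) is F#.
Counting 7 letters and 11 half steps from G gives a major seventh.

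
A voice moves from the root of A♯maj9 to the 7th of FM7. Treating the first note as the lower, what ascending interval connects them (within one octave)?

d5

A♯maj9 has A♯ as its root, and FM7 has E as its 7th.
A♯ up to E is 6 semitones, a half step narrower than a perfect fifth, so the interval is diminished.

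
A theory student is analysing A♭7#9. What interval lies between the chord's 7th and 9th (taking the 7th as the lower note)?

A♭7#9 (A♭ dominant seventh sharp nine) is spelled A♭-C-E♭-G♭-B.
So we need the interval from G♭ up to B.
3 letter names make it a third; at 5 semitones (a half step wider than major) the quality is augmented.

augmented 3rd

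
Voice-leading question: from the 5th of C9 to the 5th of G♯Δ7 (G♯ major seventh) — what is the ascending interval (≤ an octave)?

C9 has G as its 5th, and G♯Δ7 (G♯ major seventh) has D♯ as its 5th.
G up to D♯ is 8 semitones, a half step wider than a perfect fifth, so the interval is augmented.

augmented fifth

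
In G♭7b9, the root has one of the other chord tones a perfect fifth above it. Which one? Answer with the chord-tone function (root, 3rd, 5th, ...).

G♭7b9 is spelled G♭, B♭, D♭, F♭, A𝄫.
The root is G♭. A perfect fifth above G♭ is D♭.
D♭ is the chord's 5th.

5th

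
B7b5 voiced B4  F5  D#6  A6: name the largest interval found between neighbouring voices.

Adjacent intervals: B4→F5 = diminished fifth; F5→D#6 = augmented sixth; D#6→A6 = diminished fifth.
The largest is F5 to D#6, an augmented sixth (10 semitones).

augmented sixth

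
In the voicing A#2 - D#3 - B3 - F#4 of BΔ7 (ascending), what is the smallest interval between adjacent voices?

perfect fourth

Adjacent intervals: A#2→D#3 = perfect fourth; D#3→B3 = minor sixth; B3→F#4 = perfect fifth.
The smallest is A#2 to D#3, a perfect fourth (5 semitones).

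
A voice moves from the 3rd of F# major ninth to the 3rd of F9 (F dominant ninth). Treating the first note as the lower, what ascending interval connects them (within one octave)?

diminished octave

F# major ninth has A# as its 3rd, and F9 (F dominant ninth) has A as its 3rd.
A# up to A is 11 semitones, a half step narrower than a perfect octave, so the interval is diminished.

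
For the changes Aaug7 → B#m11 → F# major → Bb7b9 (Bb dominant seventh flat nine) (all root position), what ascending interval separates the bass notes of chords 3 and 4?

The roots are F# and Bb.
From F# to Bb: 4 semitones over a fourth = diminished.

diminished fourth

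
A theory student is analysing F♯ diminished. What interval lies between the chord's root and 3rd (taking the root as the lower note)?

minor 3rd

F♯ diminished: F♯–A–C.
The root is F♯ and the 3rd is A.
From F♯ to A: 3 semitones over a third = minor.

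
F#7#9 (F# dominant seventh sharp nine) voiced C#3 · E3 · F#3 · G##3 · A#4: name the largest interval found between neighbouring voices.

Adjacent intervals: C#3→E3 = minor third; E3→F#3 = major second; F#3→G##3 = augmented second; G##3→A#4 = minor ninth.
The largest is G##3 to A#4, a minor ninth (13 semitones).

minor 9th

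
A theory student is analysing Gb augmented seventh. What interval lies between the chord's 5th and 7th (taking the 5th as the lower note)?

diminished third

The chord tones of Gb augmented seventh are Gb-Bb-D-Fb.
5th = D; 7th = Fb.
3 letter names make it a third; at 2 semitones (a whole step narrower than major) the quality is diminished.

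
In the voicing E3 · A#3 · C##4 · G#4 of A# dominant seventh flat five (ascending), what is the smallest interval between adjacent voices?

Adjacent intervals: E3→A#3 = augmented fourth; A#3→C##4 = major third; C##4→G#4 = diminished fifth.
The smallest is A#3 to C##4, a major third (4 semitones).

major 3rd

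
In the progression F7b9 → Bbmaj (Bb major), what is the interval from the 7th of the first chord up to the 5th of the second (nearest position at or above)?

major second

The 7th of F7b9 is Eb; the 5th of Bbmaj (Bb major) is F.
From Eb to F is 2 semitones, exactly the major second.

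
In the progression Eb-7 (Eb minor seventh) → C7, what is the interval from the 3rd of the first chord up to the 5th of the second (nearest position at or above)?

augmented 1st

The 3rd of Eb-7 (Eb minor seventh) is Gb; the 5th of C7 is G.
Gb up to G is 1 semitone, a half step wider than a perfect unison, so the interval is augmented.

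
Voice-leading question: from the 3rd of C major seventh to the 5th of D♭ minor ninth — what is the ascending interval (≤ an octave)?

C major seventh has E as its 3rd, and D♭ minor ninth has A♭ as its 5th.
4 letter names make it a fourth; at 4 semitones (a half step narrower than perfect) the quality is diminished.

diminished 4th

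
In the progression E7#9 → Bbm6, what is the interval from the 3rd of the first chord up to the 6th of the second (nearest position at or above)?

The 3rd of E7#9 is G#; the 6th of Bbm6 is G.
G# up to G is 11 semitones, a half step narrower than a perfect octave, so the interval is diminished.

diminished octave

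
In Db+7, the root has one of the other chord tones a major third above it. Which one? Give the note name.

F

Db+7 (Db augmented seventh): Db F A Cb.
The root is Db. A major third above Db is F.
F is the chord's 3rd.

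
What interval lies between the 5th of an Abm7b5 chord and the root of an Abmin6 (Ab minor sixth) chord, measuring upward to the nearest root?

Abm7b5 has Ebb as its 5th, and Abmin6 (Ab minor sixth) has Ab as its root.
4 letter names make it a fourth; at 6 semitones (a half step wider than perfect) the quality is augmented.

augmented 4th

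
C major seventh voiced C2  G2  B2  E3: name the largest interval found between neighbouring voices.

Adjacent intervals: C2→G2 = perfect fifth; G2→B2 = major third; B2→E3 = perfect fourth.
The largest is C2 to G2, a perfect fifth (7 semitones).

perfect fifth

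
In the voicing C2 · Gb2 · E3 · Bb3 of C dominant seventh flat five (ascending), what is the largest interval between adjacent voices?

augmented sixth

Adjacent intervals: C2→Gb2 = diminished fifth; Gb2→E3 = augmented sixth; E3→Bb3 = diminished fifth.
The largest is Gb2 to E3, an augmented sixth (10 semitones).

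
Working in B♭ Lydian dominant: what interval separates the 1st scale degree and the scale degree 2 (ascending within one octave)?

major second

Spelling B♭ Lydian dominant: B♭ C D E F G A♭.
That puts B♭ below C.
Counting 2 letters and 2 half steps from B♭ gives a major second.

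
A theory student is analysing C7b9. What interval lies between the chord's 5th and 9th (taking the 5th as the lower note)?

C7b9 is spelled C–E–G–B♭–D♭.
5th = G; 9th = D♭.
5 letter names make it a fifth; at 6 semitones (a half step narrower than perfect) the quality is diminished.

diminished 5th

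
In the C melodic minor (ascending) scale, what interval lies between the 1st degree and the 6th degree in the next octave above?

M13

The scale runs C D E♭ F G A B.
So we need the interval from C up to A.
Counting 13 letters and 21 half steps from C gives a major thirteenth.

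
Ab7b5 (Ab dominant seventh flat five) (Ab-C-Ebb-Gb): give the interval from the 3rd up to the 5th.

diminished 3rd

The 3rd is C and the 5th is Ebb.
3 letter names make it a third; at 2 semitones (a whole step narrower than major) the quality is diminished.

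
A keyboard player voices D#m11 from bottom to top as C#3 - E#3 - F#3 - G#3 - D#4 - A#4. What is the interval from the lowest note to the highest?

The outer voices are C#3 and A#4.
Counting 13 letters and 21 half steps from C# gives a major thirteenth.

M13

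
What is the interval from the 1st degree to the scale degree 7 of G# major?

major 7th

The scale runs G# A# B# C# D# E# F##.
That puts G# below F##.
Counting 7 letters and 11 half steps from G# gives a major seventh.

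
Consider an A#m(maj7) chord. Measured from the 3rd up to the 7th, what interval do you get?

A#mM7 is spelled A#–C#–E#–G##.
So we need the interval from C# up to G##.
From C# to G##: 8 semitones over a fifth = augmented.

augmented fifth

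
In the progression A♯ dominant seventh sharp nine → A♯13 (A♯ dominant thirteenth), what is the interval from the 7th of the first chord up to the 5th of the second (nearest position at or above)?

major sixth

A♯ dominant seventh sharp nine has G♯ as its 7th, and A♯13 (A♯ dominant thirteenth) has E♯ as its 5th.
From G♯ to E♯ is 9 semitones, exactly the major sixth.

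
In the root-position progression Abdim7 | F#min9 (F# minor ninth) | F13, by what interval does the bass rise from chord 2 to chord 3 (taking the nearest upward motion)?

The roots are F# and F.
8 letter names make it an octave; at 11 semitones (a half step narrower than perfect) the quality is diminished.

diminished octave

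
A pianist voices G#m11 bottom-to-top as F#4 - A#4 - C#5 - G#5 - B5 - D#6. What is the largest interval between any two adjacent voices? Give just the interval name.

Adjacent intervals: F#4→A#4 = major third; A#4→C#5 = minor third; C#5→G#5 = perfect fifth; G#5→B5 = minor third; B5→D#6 = major third.
The largest is C#5 to G#5, a perfect fifth (7 semitones).

perfect fifth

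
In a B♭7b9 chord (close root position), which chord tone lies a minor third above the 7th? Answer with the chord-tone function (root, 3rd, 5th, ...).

Spelling the chord: B♭–D–F–A♭–C♭.
The 7th is A♭. A minor third above A♭ is C♭.
C♭ is the chord's 9th.

9th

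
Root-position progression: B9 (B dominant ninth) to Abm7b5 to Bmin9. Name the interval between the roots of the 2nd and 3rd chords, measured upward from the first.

The roots are Ab and B.
2 letter names make it a second; at 3 semitones (a half step wider than major) the quality is augmented.

augmented 2nd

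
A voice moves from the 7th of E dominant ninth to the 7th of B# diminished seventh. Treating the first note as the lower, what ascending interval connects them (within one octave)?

The 7th of E dominant ninth is D; the 7th of B# diminished seventh is A.
D up to A spans 5 letter names and 7 semitones — a perfect fifth.

perfect fifth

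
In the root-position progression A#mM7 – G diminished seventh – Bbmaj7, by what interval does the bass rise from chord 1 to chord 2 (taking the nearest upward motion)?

d7

The roots are A# and G.
7 letter names make it a seventh; at 9 semitones (a whole step narrower than major) the quality is diminished.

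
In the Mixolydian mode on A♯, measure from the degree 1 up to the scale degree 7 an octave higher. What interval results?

minor fourteenth

The scale runs A♯ B♯ C𝄪 D♯ E♯ F𝄪 G♯.
So we need the interval from A♯ up to G♯.
14 letter names make it a fourteenth; at 22 semitones (a half step narrower than major) the quality is minor.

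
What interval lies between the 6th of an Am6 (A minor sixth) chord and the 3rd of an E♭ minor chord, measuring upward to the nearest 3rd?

diminished second

Am6 (A minor sixth) has F♯ as its 6th, and E♭ minor has G♭ as its 3rd.
2 letter names make it a second; at 0 semitones (a whole step narrower than major) the quality is diminished.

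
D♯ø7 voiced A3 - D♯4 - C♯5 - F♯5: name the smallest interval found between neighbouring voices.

P4

Adjacent intervals: A3→D♯4 = augmented fourth; D♯4→C♯5 = minor seventh; C♯5→F♯5 = perfect fourth.
The smallest is C♯5 to F♯5, a perfect fourth (5 semitones).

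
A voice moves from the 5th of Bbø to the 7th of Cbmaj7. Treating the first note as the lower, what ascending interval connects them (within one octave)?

Bbø has Fb as its 5th, and Cbmaj7 has Bb as its 7th.
Fb up to Bb is 6 semitones, a half step wider than a perfect fourth, so the interval is augmented.

augmented fourth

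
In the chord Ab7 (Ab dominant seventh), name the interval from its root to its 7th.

Ab dominant seventh: Ab–C–Eb–Gb.
The root is Ab and the 7th is Gb.
7 letter names make it a seventh; at 10 semitones (a half step narrower than major) the quality is minor.

m7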